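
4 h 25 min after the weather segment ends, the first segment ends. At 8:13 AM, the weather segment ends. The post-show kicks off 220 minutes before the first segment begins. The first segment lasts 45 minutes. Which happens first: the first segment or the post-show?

the post-show

The first segment ends at 8:13 AM + 265 min = 12:38 PM.
The first segment starts at 12:38 PM − 45 min = 11:53 AM.
The post-show starts at 11:53 AM − 220 min = 8:13 AM.
The first segment starts at 11:53 AM and the post-show starts at 8:13 AM, so the post-show is first.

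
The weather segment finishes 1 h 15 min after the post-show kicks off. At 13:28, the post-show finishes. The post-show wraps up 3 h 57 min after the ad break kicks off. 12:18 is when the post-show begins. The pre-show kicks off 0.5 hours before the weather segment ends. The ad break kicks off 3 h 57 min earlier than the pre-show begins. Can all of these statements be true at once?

No

The weather segment ends at 12:18 + 75 min = 13:33.
The pre-show starts at 13:33 − 30 min = 13:03.
The ad break starts at 13:03 − 237 min = 09:06.
The post-show ends at 09:06 + 237 min = 13:03.
But the post-show is also said to end at 13:28 — a 25-minute conflict.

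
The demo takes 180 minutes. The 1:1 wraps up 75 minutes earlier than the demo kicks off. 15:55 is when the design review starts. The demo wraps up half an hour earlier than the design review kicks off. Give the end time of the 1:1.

The demo ends at 15:55 − 30 min = 15:25.
The demo starts at 15:25 − 180 min = 12:25.
The 1:1 ends at 12:25 − 75 min = 11:10.

11:10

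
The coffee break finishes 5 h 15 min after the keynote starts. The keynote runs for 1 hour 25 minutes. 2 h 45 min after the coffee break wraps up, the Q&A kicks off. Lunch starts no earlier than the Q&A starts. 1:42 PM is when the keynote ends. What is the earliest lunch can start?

8:17 PM

The keynote starts at 1:42 PM − 85 min = 12:17 PM.
The coffee break ends at 12:17 PM + 315 min = 5:32 PM.
The Q&A starts at 5:32 PM + 165 min = 8:17 PM.
Lunch is bounded by the Q&A, so the earliest it can start is 8:17 PM.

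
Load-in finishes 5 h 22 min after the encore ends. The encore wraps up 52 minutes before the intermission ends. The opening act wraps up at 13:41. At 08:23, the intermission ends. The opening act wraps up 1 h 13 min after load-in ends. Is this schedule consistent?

The encore ends at 08:23 − 52 min = 07:31.
Load-in ends at 07:31 + 322 min = 12:53.
The opening act ends at 12:53 + 73 min = 14:06.
But the opening act is also said to end at 13:41 — a 25-minute conflict.

No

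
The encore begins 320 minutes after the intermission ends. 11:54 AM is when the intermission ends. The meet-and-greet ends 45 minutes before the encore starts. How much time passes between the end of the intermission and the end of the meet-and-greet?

4 h 35 min

The encore starts at 11:54 AM + 320 min = 5:14 PM.
The meet-and-greet ends at 5:14 PM − 45 min = 4:29 PM.
From 11:54 AM to 4:29 PM is 4 h 35 min.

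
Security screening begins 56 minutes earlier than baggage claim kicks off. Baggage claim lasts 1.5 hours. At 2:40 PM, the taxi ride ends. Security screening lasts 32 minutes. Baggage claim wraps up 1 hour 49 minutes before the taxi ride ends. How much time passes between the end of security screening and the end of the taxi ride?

3 hours 43 minutes

Baggage claim ends at 2:40 PM − 109 min = 12:51 PM.
Baggage claim starts at 12:51 PM − 90 min = 11:21 AM.
Security screening starts at 11:21 AM − 56 min = 10:25 AM.
Security screening ends at 10:25 AM + 32 min = 10:57 AM.
From 10:57 AM to 2:40 PM is 3 hours 43 minutes.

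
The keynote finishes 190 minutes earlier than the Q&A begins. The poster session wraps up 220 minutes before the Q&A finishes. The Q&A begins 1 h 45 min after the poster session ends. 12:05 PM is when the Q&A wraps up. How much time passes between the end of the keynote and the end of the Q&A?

The poster session ends at 12:05 PM − 220 min = 8:25 AM.
The Q&A starts at 8:25 AM + 105 min = 10:10 AM.
The keynote ends at 10:10 AM − 190 min = 7:00 AM.
From 7:00 AM to 12:05 PM is 5 h 5 min.

5 h 5 min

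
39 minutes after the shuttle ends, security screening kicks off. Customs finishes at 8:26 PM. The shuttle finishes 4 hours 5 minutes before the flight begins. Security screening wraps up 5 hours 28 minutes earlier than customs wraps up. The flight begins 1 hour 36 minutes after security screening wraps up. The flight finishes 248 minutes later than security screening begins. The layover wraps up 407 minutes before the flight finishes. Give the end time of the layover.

10:29 AM

Security screening ends at 8:26 PM − 328 min = 2:58 PM.
The flight starts at 2:58 PM + 96 min = 4:34 PM.
The shuttle ends at 4:34 PM − 245 min = 12:29 PM.
Security screening starts at 12:29 PM + 39 min = 1:08 PM.
The flight ends at 1:08 PM + 248 min = 5:16 PM.
The layover ends at 5:16 PM − 407 min = 10:29 AM.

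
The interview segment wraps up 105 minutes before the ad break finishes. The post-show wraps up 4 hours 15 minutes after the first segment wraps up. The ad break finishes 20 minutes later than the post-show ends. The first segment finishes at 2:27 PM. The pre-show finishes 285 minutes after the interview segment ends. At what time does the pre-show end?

The post-show ends at 2:27 PM + 255 min = 6:42 PM.
The ad break ends at 6:42 PM + 20 min = 7:02 PM.
The interview segment ends at 7:02 PM − 105 min = 5:17 PM.
The pre-show ends at 5:17 PM + 285 min = 10:02 PM.

10:02 PM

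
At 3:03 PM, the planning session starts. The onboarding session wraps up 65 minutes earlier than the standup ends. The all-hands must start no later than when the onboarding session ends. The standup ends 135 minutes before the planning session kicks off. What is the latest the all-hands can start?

11:43 AM

The standup ends at 3:03 PM − 135 min = 12:48 PM.
The onboarding session ends at 12:48 PM − 65 min = 11:43 AM.
The all-hands is bounded by the onboarding session, so the latest it can start is 11:43 AM.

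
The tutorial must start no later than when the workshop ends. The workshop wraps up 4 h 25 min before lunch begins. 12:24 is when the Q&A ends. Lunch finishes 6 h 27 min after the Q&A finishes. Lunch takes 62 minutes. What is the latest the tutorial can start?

13:24

Lunch ends at 12:24 + 387 min = 18:51.
Lunch starts at 18:51 − 62 min = 17:49.
The workshop ends at 17:49 − 265 min = 13:24.
The tutorial is bounded by the workshop, so the latest it can start is 13:24.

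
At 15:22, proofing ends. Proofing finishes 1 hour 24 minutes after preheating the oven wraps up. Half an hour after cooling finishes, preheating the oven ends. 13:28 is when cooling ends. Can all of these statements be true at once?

Yes

Preheating the oven ends at 13:28 + 30 min = 13:58.
Proofing ends at 13:58 + 84 min = 15:22.
That matches the stated 15:22, so the schedule is consistent.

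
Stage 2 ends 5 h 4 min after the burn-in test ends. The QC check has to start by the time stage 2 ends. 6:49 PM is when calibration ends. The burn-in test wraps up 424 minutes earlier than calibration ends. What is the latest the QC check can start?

The burn-in test ends at 6:49 PM − 424 min = 11:45 AM.
Stage 2 ends at 11:45 AM + 304 min = 4:49 PM.
The QC check is bounded by stage 2, so the latest it can start is 4:49 PM.

4:49 PM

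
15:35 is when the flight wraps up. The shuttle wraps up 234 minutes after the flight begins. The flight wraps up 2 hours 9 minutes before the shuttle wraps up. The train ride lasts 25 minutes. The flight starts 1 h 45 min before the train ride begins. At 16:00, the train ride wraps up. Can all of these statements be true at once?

The train ride starts at 16:00 − 25 min = 15:35.
The flight starts at 15:35 − 105 min = 13:50.
The shuttle ends at 13:50 + 234 min = 17:44.
The flight ends at 17:44 − 129 min = 15:35.
That matches the stated 15:35, so the schedule is consistent.

Yes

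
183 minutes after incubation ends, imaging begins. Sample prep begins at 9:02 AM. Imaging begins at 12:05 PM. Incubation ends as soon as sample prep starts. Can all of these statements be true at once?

Incubation ends at 9:02 AM.
Imaging starts at 9:02 AM + 183 min = 12:05 PM.
That matches the stated 12:05 PM, so the schedule is consistent.

Yes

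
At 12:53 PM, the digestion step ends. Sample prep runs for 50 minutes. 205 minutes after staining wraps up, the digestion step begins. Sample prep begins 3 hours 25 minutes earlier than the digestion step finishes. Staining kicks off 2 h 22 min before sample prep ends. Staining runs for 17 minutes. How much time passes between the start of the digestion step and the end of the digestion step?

1 hour 15 minutes

Sample prep starts at 12:53 PM − 205 min = 9:28 AM.
Sample prep ends at 9:28 AM + 50 min = 10:18 AM.
Staining starts at 10:18 AM − 142 min = 7:56 AM.
Staining ends at 7:56 AM + 17 min = 8:13 AM.
The digestion step starts at 8:13 AM + 205 min = 11:38 AM.
From 11:38 AM to 12:53 PM is 1 hour 15 minutes.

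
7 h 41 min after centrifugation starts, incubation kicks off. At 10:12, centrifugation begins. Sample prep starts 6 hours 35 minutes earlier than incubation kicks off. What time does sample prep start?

Incubation starts at 10:12 + 461 min = 17:53.
Sample prep starts at 17:53 − 395 min = 11:18.

11:18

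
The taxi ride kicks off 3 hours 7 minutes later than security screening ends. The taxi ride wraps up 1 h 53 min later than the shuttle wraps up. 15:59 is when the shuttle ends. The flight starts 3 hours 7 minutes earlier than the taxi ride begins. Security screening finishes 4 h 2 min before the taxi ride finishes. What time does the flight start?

The taxi ride ends at 15:59 + 113 min = 17:52.
Security screening ends at 17:52 − 242 min = 13:50.
The taxi ride starts at 13:50 + 187 min = 16:57.
The flight starts at 16:57 − 187 min = 13:50.

13:50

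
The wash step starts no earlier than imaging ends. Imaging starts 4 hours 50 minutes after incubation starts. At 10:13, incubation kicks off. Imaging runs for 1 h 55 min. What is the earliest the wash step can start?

Imaging starts at 10:13 + 290 min = 15:03.
Imaging ends at 15:03 + 115 min = 16:58.
The wash step is bounded by imaging, so the earliest it can start is 16:58.

16:58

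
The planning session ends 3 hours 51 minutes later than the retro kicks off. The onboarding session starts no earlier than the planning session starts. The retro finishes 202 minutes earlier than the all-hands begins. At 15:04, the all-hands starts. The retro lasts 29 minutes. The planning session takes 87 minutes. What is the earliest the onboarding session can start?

13:37

The retro ends at 15:04 − 202 min = 11:42.
The retro starts at 11:42 − 29 min = 11:13.
The planning session ends at 11:13 + 231 min = 15:04.
The planning session starts at 15:04 − 87 min = 13:37.
The onboarding session is bounded by the planning session, so the earliest it can start is 13:37.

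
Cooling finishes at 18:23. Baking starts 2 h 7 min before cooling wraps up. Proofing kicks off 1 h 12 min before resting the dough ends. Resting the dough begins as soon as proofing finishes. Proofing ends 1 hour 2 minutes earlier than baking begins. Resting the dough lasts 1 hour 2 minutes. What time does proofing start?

Baking starts at 18:23 − 127 min = 16:16.
Proofing ends at 16:16 − 62 min = 15:14.
So resting the dough starts at 15:14.
Resting the dough ends at 15:14 + 62 min = 16:16.
Proofing starts at 16:16 − 72 min = 15:04.

15:04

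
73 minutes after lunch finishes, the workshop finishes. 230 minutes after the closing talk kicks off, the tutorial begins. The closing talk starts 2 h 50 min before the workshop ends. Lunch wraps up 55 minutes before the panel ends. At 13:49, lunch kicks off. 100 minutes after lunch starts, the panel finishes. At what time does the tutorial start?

The panel ends at 13:49 + 100 min = 15:29.
Lunch ends at 15:29 − 55 min = 14:34.
The workshop ends at 14:34 + 73 min = 15:47.
The closing talk starts at 15:47 − 170 min = 12:57.
The tutorial starts at 12:57 + 230 min = 16:47.

16:47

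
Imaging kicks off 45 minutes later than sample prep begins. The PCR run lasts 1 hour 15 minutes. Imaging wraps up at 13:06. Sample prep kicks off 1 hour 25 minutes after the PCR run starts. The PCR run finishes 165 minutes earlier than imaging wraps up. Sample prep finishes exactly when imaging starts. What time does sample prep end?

The PCR run ends at 13:06 − 165 min = 10:21.
The PCR run starts at 10:21 − 75 min = 09:06.
Sample prep starts at 09:06 + 85 min = 10:31.
Imaging starts at 10:31 + 45 min = 11:16.
So sample prep ends at 11:16.

11:16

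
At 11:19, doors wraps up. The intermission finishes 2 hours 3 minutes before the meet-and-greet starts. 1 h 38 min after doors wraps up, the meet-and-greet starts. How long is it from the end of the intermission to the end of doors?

The meet-and-greet starts at 11:19 + 98 min = 12:57.
The intermission ends at 12:57 − 123 min = 10:54.
From 10:54 to 11:19 is 25 minutes.

25 minutes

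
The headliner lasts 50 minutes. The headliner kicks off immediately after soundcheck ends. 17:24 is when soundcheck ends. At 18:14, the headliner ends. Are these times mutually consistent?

The headliner starts at 17:24.
The headliner ends at 17:24 + 50 min = 18:14.
That matches the stated 18:14, so the schedule is consistent.

Yes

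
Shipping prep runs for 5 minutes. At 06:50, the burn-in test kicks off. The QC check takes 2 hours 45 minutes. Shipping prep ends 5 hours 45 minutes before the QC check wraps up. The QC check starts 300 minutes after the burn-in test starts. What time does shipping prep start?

The QC check starts at 06:50 + 300 min = 11:50.
The QC check ends at 11:50 + 165 min = 14:35.
Shipping prep ends at 14:35 − 345 min = 08:50.
Shipping prep starts at 08:50 − 5 min = 08:45.

08:45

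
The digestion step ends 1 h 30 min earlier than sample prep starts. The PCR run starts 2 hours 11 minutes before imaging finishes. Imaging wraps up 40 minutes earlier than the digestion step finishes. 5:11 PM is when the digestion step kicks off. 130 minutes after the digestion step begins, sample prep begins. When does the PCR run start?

3:00 PM

Sample prep starts at 5:11 PM + 130 min = 7:21 PM.
The digestion step ends at 7:21 PM − 90 min = 5:51 PM.
Imaging ends at 5:51 PM − 40 min = 5:11 PM.
The PCR run starts at 5:11 PM − 131 min = 3:00 PM.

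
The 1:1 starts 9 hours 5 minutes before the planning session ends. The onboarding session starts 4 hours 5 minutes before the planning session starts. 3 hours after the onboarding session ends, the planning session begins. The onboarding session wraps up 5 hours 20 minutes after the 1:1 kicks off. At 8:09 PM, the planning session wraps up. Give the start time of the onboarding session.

3:19 PM

The 1:1 starts at 8:09 PM − 545 min = 11:04 AM.
The onboarding session ends at 11:04 AM + 320 min = 4:24 PM.
The planning session starts at 4:24 PM + 180 min = 7:24 PM.
The onboarding session starts at 7:24 PM − 245 min = 3:19 PM.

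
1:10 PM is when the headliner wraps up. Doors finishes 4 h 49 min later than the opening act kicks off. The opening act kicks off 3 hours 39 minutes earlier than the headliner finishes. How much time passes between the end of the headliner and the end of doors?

70 minutes

The opening act starts at 1:10 PM − 219 min = 9:31 AM.
Doors ends at 9:31 AM + 289 min = 2:20 PM.
From 1:10 PM to 2:20 PM is 70 minutes.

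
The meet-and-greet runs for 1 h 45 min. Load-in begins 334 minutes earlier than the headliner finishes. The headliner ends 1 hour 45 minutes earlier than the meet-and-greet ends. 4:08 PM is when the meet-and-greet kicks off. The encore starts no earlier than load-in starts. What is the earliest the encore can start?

10:34 AM

The meet-and-greet ends at 4:08 PM + 105 min = 5:53 PM.
The headliner ends at 5:53 PM − 105 min = 4:08 PM.
Load-in starts at 4:08 PM − 334 min = 10:34 AM.
The encore is bounded by load-in, so the earliest it can start is 10:34 AM.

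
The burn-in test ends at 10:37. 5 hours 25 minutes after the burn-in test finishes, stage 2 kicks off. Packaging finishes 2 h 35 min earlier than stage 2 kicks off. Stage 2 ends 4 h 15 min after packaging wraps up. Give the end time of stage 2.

17:42

Stage 2 starts at 10:37 + 325 min = 16:02.
Packaging ends at 16:02 − 155 min = 13:27.
Stage 2 ends at 13:27 + 255 min = 17:42.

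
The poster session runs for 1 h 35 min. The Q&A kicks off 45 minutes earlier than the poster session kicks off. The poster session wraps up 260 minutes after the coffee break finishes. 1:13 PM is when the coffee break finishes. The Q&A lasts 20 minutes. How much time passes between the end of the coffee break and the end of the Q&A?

The poster session ends at 1:13 PM + 260 min = 5:33 PM.
The poster session starts at 5:33 PM − 95 min = 3:58 PM.
The Q&A starts at 3:58 PM − 45 min = 3:13 PM.
The Q&A ends at 3:13 PM + 20 min = 3:33 PM.
From 1:13 PM to 3:33 PM is 2 h 20 min.

2 h 20 min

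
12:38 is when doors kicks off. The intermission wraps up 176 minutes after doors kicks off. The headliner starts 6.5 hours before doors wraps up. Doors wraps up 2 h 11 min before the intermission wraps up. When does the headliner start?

06:53

The intermission ends at 12:38 + 176 min = 15:34.
Doors ends at 15:34 − 131 min = 13:23.
The headliner starts at 13:23 − 390 min = 06:53.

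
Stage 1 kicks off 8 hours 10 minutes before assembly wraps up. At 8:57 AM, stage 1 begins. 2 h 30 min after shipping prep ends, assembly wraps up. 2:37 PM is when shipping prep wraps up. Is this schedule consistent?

Yes

Assembly ends at 2:37 PM + 150 min = 5:07 PM.
Stage 1 starts at 5:07 PM − 490 min = 8:57 AM.
That matches the stated 8:57 AM, so the schedule is consistent.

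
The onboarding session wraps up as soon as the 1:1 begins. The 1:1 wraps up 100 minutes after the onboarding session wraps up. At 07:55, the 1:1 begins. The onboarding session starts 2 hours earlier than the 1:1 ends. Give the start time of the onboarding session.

The onboarding session ends at 07:55.
The 1:1 ends at 07:55 + 100 min = 09:35.
The onboarding session starts at 09:35 − 120 min = 07:35.

07:35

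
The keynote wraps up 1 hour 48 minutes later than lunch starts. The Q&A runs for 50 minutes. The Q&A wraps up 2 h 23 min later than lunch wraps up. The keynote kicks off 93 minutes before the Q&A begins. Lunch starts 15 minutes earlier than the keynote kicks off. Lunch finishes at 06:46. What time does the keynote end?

08:19

The Q&A ends at 06:46 + 143 min = 09:09.
The Q&A starts at 09:09 − 50 min = 08:19.
The keynote starts at 08:19 − 93 min = 06:46.
Lunch starts at 06:46 − 15 min = 06:31.
The keynote ends at 06:31 + 108 min = 08:19.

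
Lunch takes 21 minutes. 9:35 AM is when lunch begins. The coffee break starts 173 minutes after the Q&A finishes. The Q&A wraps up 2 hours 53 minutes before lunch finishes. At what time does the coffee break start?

9:56 AM

Lunch ends at 9:35 AM + 21 min = 9:56 AM.
The Q&A ends at 9:56 AM − 173 min = 7:03 AM.
The coffee break starts at 7:03 AM + 173 min = 9:56 AM.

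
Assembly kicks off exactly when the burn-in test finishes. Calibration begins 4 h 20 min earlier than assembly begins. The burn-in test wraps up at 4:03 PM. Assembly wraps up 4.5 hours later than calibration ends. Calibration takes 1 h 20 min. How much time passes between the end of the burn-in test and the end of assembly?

1 hour 30 minutes

Assembly starts at 4:03 PM.
Calibration starts at 4:03 PM − 260 min = 11:43 AM.
Calibration ends at 11:43 AM + 80 min = 1:03 PM.
Assembly ends at 1:03 PM + 270 min = 5:33 PM.
From 4:03 PM to 5:33 PM is 1 hour 30 minutes.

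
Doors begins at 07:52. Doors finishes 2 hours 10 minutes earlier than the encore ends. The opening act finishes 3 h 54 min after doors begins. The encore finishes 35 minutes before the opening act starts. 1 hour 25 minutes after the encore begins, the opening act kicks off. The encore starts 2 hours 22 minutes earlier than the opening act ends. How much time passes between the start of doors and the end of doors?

12 minutes

The opening act ends at 07:52 + 234 min = 11:46.
The encore starts at 11:46 − 142 min = 09:24.
The opening act starts at 09:24 + 85 min = 10:49.
The encore ends at 10:49 − 35 min = 10:14.
Doors ends at 10:14 − 130 min = 08:04.
From 07:52 to 08:04 is 12 minutes.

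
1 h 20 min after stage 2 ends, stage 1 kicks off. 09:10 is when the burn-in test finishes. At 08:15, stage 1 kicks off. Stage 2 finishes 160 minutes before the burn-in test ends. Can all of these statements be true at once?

Stage 2 ends at 09:10 − 160 min = 06:30.
Stage 1 starts at 06:30 + 80 min = 07:50.
But stage 1 is also said to start at 08:15 — a 25-minute conflict.

No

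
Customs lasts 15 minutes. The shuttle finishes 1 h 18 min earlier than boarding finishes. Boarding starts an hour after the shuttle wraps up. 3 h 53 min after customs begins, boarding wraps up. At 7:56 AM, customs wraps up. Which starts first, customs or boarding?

Customs starts at 7:56 AM − 15 min = 7:41 AM.
Boarding ends at 7:41 AM + 233 min = 11:34 AM.
The shuttle ends at 11:34 AM − 78 min = 10:16 AM.
Boarding starts at 10:16 AM + 60 min = 11:16 AM.
Customs starts at 7:41 AM and boarding starts at 11:16 AM, so customs is first.

customs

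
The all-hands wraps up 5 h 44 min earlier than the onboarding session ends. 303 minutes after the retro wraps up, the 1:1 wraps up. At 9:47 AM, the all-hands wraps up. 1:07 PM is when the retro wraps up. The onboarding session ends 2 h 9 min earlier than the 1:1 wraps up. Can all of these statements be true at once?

The 1:1 ends at 1:07 PM + 303 min = 6:10 PM.
The onboarding session ends at 6:10 PM − 129 min = 4:01 PM.
The all-hands ends at 4:01 PM − 344 min = 10:17 AM.
But the all-hands is also said to end at 9:47 AM — a 30-minute conflict.

No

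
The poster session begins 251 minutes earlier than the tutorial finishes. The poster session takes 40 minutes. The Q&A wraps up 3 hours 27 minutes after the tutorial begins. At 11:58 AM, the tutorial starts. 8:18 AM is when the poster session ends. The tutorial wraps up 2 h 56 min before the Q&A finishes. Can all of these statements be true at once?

No

The Q&A ends at 11:58 AM + 207 min = 3:25 PM.
The tutorial ends at 3:25 PM − 176 min = 12:29 PM.
The poster session starts at 12:29 PM − 251 min = 8:18 AM.
The poster session ends at 8:18 AM + 40 min = 8:58 AM.
But the poster session is also said to end at 8:18 AM — a 40-minute conflict.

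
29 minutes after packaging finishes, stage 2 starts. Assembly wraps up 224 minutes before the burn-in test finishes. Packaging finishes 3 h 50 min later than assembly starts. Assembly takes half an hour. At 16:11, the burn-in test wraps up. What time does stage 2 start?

Assembly ends at 16:11 − 224 min = 12:27.
Assembly starts at 12:27 − 30 min = 11:57.
Packaging ends at 11:57 + 230 min = 15:47.
Stage 2 starts at 15:47 + 29 min = 16:16.

16:16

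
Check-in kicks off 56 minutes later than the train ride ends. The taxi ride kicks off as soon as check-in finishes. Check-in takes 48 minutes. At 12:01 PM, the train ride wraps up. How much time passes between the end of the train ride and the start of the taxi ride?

1 h 44 min

Check-in starts at 12:01 PM + 56 min = 12:57 PM.
Check-in ends at 12:57 PM + 48 min = 1:45 PM.
So the taxi ride starts at 1:45 PM.
From 12:01 PM to 1:45 PM is 1 h 44 min.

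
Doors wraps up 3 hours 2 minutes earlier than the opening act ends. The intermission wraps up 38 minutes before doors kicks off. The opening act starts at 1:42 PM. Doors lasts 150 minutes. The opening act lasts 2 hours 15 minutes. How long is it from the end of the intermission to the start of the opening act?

3 hours 55 minutes

The opening act ends at 1:42 PM + 135 min = 3:57 PM.
Doors ends at 3:57 PM − 182 min = 12:55 PM.
Doors starts at 12:55 PM − 150 min = 10:25 AM.
The intermission ends at 10:25 AM − 38 min = 9:47 AM.
From 9:47 AM to 1:42 PM is 3 hours 55 minutes.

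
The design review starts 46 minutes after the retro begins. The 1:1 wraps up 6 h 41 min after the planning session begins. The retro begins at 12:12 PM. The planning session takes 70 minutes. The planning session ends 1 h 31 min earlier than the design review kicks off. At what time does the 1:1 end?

The design review starts at 12:12 PM + 46 min = 12:58 PM.
The planning session ends at 12:58 PM − 91 min = 11:27 AM.
The planning session starts at 11:27 AM − 70 min = 10:17 AM.
The 1:1 ends at 10:17 AM + 401 min = 4:58 PM.

4:58 PM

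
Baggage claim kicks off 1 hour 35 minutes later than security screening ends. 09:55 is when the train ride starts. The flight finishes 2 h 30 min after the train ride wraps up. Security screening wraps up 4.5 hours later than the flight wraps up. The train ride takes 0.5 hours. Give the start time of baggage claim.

19:00

The train ride ends at 09:55 + 30 min = 10:25.
The flight ends at 10:25 + 150 min = 12:55.
Security screening ends at 12:55 + 270 min = 17:25.
Baggage claim starts at 17:25 + 95 min = 19:00.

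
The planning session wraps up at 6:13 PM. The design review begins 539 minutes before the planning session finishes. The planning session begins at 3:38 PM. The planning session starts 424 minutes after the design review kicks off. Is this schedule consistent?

No

The design review starts at 6:13 PM − 539 min = 9:14 AM.
The planning session starts at 9:14 AM + 424 min = 4:18 PM.
But the planning session is also said to start at 3:38 PM — a 40-minute conflict.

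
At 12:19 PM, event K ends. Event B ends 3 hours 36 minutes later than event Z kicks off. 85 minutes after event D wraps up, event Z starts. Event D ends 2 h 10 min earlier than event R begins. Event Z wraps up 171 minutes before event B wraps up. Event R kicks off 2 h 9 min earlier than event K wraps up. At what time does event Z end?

10:10 AM

Event R starts at 12:19 PM − 129 min = 10:10 AM.
Event D ends at 10:10 AM − 130 min = 8:00 AM.
Event Z starts at 8:00 AM + 85 min = 9:25 AM.
Event B ends at 9:25 AM + 216 min = 1:01 PM.
Event Z ends at 1:01 PM − 171 min = 10:10 AM.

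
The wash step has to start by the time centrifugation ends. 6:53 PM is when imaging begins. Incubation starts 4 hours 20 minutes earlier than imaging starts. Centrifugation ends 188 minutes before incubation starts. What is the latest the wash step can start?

11:25 AM

Incubation starts at 6:53 PM − 260 min = 2:33 PM.
Centrifugation ends at 2:33 PM − 188 min = 11:25 AM.
The wash step is bounded by centrifugation, so the latest it can start is 11:25 AM.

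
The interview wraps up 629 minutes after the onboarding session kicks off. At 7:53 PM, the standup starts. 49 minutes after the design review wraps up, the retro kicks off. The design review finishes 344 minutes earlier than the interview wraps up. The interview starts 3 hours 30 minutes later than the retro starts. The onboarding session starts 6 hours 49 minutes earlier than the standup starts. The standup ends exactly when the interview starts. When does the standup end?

The onboarding session starts at 7:53 PM − 409 min = 1:04 PM.
The interview ends at 1:04 PM + 629 min = 11:33 PM.
The design review ends at 11:33 PM − 344 min = 5:49 PM.
The retro starts at 5:49 PM + 49 min = 6:38 PM.
The interview starts at 6:38 PM + 210 min = 10:08 PM.
So the standup ends at 10:08 PM.

10:08 PM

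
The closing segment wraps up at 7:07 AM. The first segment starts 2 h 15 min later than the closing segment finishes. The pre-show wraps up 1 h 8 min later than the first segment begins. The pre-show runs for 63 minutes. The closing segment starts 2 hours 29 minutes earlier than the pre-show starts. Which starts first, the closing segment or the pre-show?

the closing segment

The first segment starts at 7:07 AM + 135 min = 9:22 AM.
The pre-show ends at 9:22 AM + 68 min = 10:30 AM.
The pre-show starts at 10:30 AM − 63 min = 9:27 AM.
The closing segment starts at 9:27 AM − 149 min = 6:58 AM.
The closing segment starts at 6:58 AM and the pre-show starts at 9:27 AM, so the closing segment is first.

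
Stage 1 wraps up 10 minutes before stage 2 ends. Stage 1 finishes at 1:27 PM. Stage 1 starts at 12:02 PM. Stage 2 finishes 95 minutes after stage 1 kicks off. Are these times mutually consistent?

Stage 2 ends at 12:02 PM + 95 min = 1:37 PM.
Stage 1 ends at 1:37 PM − 10 min = 1:27 PM.
That matches the stated 1:27 PM, so the schedule is consistent.

Yes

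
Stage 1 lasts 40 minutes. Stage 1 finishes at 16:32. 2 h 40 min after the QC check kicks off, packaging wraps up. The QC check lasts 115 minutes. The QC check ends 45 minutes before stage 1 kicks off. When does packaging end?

Stage 1 starts at 16:32 − 40 min = 15:52.
The QC check ends at 15:52 − 45 min = 15:07.
The QC check starts at 15:07 − 115 min = 13:12.
Packaging ends at 13:12 + 160 min = 15:52.

15:52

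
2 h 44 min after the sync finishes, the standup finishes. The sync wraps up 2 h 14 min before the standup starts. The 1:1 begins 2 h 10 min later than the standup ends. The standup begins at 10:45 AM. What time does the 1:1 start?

1:25 PM

The sync ends at 10:45 AM − 134 min = 8:31 AM.
The standup ends at 8:31 AM + 164 min = 11:15 AM.
The 1:1 starts at 11:15 AM + 130 min = 1:25 PM.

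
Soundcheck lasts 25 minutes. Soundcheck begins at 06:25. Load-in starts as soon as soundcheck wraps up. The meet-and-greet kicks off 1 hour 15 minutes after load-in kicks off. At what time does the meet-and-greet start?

08:05

Soundcheck ends at 06:25 + 25 min = 06:50.
So load-in starts at 06:50.
The meet-and-greet starts at 06:50 + 75 min = 08:05.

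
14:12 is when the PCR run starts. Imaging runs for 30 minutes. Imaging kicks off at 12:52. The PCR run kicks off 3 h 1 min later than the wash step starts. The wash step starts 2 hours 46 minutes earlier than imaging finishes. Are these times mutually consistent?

No

Imaging ends at 12:52 + 30 min = 13:22.
The wash step starts at 13:22 − 166 min = 10:36.
The PCR run starts at 10:36 + 181 min = 13:37.
But the PCR run is also said to start at 14:12 — a 35-minute conflict.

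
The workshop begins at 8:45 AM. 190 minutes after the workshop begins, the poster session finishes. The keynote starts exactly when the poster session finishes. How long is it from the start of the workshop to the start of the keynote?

3 hours 10 minutes

The poster session ends at 8:45 AM + 190 min = 11:55 AM.
So the keynote starts at 11:55 AM.
From 8:45 AM to 11:55 AM is 3 hours 10 minutes.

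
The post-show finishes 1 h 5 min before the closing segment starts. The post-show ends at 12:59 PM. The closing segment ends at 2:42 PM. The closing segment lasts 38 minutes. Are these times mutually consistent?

The closing segment starts at 2:42 PM − 38 min = 2:04 PM.
The post-show ends at 2:04 PM − 65 min = 12:59 PM.
That matches the stated 12:59 PM, so the schedule is consistent.

Yes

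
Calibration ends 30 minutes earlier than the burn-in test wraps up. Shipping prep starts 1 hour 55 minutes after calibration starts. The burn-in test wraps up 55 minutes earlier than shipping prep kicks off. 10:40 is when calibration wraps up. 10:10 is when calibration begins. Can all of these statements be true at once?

Shipping prep starts at 10:10 + 115 min = 12:05.
The burn-in test ends at 12:05 − 55 min = 11:10.
Calibration ends at 11:10 − 30 min = 10:40.
That matches the stated 10:40, so the schedule is consistent.

Yes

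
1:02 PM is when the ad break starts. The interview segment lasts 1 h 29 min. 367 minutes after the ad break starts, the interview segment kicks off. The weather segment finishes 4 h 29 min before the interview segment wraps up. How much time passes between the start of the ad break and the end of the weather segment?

3 hours 7 minutes

The interview segment starts at 1:02 PM + 367 min = 7:09 PM.
The interview segment ends at 7:09 PM + 89 min = 8:38 PM.
The weather segment ends at 8:38 PM − 269 min = 4:09 PM.
From 1:02 PM to 4:09 PM is 3 hours 7 minutes.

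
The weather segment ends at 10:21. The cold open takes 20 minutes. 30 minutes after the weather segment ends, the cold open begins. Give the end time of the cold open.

The cold open starts at 10:21 + 30 min = 10:51.
The cold open ends at 10:51 + 20 min = 11:11.

11:11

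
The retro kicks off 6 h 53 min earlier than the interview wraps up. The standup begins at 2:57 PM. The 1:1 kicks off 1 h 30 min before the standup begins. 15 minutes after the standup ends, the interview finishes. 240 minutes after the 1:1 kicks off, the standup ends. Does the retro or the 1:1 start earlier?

The 1:1 starts at 2:57 PM − 90 min = 1:27 PM.
The standup ends at 1:27 PM + 240 min = 5:27 PM.
The interview ends at 5:27 PM + 15 min = 5:42 PM.
The retro starts at 5:42 PM − 413 min = 10:49 AM.
The retro starts at 10:49 AM and the 1:1 starts at 1:27 PM, so the retro is first.

the retro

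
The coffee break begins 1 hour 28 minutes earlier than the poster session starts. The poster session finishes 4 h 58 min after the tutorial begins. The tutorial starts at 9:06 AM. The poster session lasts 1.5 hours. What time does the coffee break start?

11:06 AM

The poster session ends at 9:06 AM + 298 min = 2:04 PM.
The poster session starts at 2:04 PM − 90 min = 12:34 PM.
The coffee break starts at 12:34 PM − 88 min = 11:06 AM.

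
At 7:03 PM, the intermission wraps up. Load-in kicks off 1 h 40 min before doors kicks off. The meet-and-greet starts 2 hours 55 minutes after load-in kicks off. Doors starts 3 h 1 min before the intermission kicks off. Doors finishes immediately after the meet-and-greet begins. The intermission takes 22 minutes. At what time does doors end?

The intermission starts at 7:03 PM − 22 min = 6:41 PM.
Doors starts at 6:41 PM − 181 min = 3:40 PM.
Load-in starts at 3:40 PM − 100 min = 2:00 PM.
The meet-and-greet starts at 2:00 PM + 175 min = 4:55 PM.
So doors ends at 4:55 PM.

4:55 PM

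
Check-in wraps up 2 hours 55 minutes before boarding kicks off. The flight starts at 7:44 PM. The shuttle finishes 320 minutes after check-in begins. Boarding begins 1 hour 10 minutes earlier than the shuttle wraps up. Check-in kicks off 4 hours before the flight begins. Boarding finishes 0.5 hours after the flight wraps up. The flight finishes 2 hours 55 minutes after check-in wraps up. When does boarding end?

8:24 PM

Check-in starts at 7:44 PM − 240 min = 3:44 PM.
The shuttle ends at 3:44 PM + 320 min = 9:04 PM.
Boarding starts at 9:04 PM − 70 min = 7:54 PM.
Check-in ends at 7:54 PM − 175 min = 4:59 PM.
The flight ends at 4:59 PM + 175 min = 7:54 PM.
Boarding ends at 7:54 PM + 30 min = 8:24 PM.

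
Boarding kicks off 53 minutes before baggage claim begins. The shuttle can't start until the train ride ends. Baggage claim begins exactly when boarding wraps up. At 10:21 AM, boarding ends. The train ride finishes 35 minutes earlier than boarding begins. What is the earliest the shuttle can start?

Baggage claim starts at 10:21 AM.
Boarding starts at 10:21 AM − 53 min = 9:28 AM.
The train ride ends at 9:28 AM − 35 min = 8:53 AM.
The shuttle is bounded by the train ride, so the earliest it can start is 8:53 AM.

8:53 AM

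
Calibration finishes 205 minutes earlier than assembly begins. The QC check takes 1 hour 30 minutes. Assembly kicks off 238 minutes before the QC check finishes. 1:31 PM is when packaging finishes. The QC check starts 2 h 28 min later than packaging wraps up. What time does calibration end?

The QC check starts at 1:31 PM + 148 min = 3:59 PM.
The QC check ends at 3:59 PM + 90 min = 5:29 PM.
Assembly starts at 5:29 PM − 238 min = 1:31 PM.
Calibration ends at 1:31 PM − 205 min = 10:06 AM.

10:06 AM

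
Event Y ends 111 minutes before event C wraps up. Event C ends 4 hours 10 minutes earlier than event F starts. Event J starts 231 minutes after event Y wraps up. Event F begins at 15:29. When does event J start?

Event C ends at 15:29 − 250 min = 11:19.
Event Y ends at 11:19 − 111 min = 09:28.
Event J starts at 09:28 + 231 min = 13:19.

13:19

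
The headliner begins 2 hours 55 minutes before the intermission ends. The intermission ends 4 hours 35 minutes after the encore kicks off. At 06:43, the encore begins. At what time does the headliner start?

08:23

The intermission ends at 06:43 + 275 min = 11:18.
The headliner starts at 11:18 − 175 min = 08:23.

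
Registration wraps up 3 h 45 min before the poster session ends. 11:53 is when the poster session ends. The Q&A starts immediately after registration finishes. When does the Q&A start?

08:08

Registration ends at 11:53 − 225 min = 08:08.
So the Q&A starts at 08:08.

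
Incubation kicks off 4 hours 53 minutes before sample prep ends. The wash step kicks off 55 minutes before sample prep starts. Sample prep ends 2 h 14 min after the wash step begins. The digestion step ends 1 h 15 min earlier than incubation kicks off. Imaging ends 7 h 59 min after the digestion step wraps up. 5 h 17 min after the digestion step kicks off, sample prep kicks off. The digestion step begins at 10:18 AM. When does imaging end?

Sample prep starts at 10:18 AM + 317 min = 3:35 PM.
The wash step starts at 3:35 PM − 55 min = 2:40 PM.
Sample prep ends at 2:40 PM + 134 min = 4:54 PM.
Incubation starts at 4:54 PM − 293 min = 12:01 PM.
The digestion step ends at 12:01 PM − 75 min = 10:46 AM.
Imaging ends at 10:46 AM + 479 min = 6:45 PM.

6:45 PM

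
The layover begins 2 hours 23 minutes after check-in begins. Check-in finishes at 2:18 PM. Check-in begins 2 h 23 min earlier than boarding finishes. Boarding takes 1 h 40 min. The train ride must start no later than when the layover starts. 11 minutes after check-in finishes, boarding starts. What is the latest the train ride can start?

Boarding starts at 2:18 PM + 11 min = 2:29 PM.
Boarding ends at 2:29 PM + 100 min = 4:09 PM.
Check-in starts at 4:09 PM − 143 min = 1:46 PM.
The layover starts at 1:46 PM + 143 min = 4:09 PM.
The train ride is bounded by the layover, so the latest it can start is 4:09 PM.

4:09 PM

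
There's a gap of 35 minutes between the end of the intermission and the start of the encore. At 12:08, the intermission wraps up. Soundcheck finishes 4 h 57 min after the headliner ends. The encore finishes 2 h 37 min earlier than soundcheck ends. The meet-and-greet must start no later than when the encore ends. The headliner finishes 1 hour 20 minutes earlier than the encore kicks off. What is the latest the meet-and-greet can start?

13:43

The encore starts at 12:08 + 35 min = 12:43.
The headliner ends at 12:43 − 80 min = 11:23.
Soundcheck ends at 11:23 + 297 min = 16:20.
The encore ends at 16:20 − 157 min = 13:43.
The meet-and-greet is bounded by the encore, so the latest it can start is 13:43.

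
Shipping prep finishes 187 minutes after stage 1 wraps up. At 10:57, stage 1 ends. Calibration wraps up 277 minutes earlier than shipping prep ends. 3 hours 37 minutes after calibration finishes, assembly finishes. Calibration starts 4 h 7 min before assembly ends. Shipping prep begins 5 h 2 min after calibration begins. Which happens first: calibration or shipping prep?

Shipping prep ends at 10:57 + 187 min = 14:04.
Calibration ends at 14:04 − 277 min = 09:27.
Assembly ends at 09:27 + 217 min = 13:04.
Calibration starts at 13:04 − 247 min = 08:57.
Shipping prep starts at 08:57 + 302 min = 13:59.
Calibration starts at 08:57 and shipping prep starts at 13:59, so calibration is first.

calibration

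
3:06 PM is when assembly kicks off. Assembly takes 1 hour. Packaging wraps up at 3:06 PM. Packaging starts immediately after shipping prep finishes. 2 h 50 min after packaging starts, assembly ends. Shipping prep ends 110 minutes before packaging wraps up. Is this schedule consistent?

Yes

Shipping prep ends at 3:06 PM − 110 min = 1:16 PM.
So packaging starts at 1:16 PM.
Assembly ends at 1:16 PM + 170 min = 4:06 PM.
Assembly starts at 4:06 PM − 60 min = 3:06 PM.
That matches the stated 3:06 PM, so the schedule is consistent.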